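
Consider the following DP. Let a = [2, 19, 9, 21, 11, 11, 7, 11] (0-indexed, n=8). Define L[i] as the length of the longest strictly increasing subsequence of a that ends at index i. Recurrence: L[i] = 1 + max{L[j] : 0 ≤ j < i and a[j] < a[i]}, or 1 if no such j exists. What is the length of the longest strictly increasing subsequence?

   i    0    1    2    3    4    5    6    7
a[i]    2   19    9   21   11   11    7   11
L[i]    1    2    2    3    3    3    2    3

3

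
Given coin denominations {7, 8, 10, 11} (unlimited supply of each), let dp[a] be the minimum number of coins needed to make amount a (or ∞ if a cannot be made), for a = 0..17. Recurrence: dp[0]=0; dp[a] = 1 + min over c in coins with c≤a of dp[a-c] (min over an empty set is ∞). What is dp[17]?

 a  0  1  2  3  4  5  6  7  8  9 10 11 12 13 14 15 16 17
dp  0  -  -  -  -  -  -  1  1  -  1  1  -  -  2  2  2  2
(- denotes ∞ / unreachable)

2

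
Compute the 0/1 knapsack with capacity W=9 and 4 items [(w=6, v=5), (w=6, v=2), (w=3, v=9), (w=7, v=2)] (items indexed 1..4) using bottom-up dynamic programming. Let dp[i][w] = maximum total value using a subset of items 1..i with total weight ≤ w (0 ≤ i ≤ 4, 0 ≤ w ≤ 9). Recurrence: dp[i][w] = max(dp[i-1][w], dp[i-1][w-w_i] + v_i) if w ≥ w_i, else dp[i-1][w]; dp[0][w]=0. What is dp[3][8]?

9

i\w   0   1   2   3   4   5   6   7   8   9
  0   0   0   0   0   0   0   0   0   0   0
  1   0   0   0   0   0   0   5   5   5   5
  2   0   0   0   0   0   0   5   5   5   5
  3   0   0   0   9   9   9   9   9   9  14
  4   0   0   0   9   9   9   9   9   9  14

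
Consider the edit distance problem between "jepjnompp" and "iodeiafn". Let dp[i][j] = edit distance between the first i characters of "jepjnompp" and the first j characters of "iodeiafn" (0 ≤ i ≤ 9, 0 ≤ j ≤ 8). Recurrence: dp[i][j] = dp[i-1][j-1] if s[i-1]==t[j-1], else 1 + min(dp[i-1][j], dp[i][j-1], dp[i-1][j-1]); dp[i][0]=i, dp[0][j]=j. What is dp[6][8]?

7

   ''  i  o  d  e  i  a  f  n
''  0  1  2  3  4  5  6  7  8
 j  1  1  2  3  4  5  6  7  8
 e  2  2  2  3  3  4  5  6  7
 p  3  3  3  3  4  4  5  6  7
 j  4  4  4  4  4  5  5  6  7
 n  5  5  5  5  5  5  6  6  6
 o  6  6  5  6  6  6  6  7  7
 m  7  7  6  6  7  7  7  7  8
 p  8  8  7  7  7  8  8  8  8
 p  9  9  8  8  8  8  9  9  9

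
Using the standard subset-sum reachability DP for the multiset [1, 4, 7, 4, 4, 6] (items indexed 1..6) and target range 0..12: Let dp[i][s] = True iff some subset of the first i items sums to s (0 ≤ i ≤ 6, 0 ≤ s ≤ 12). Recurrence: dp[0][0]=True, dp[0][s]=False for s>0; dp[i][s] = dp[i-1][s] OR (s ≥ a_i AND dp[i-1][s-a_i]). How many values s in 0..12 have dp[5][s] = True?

i\s   0   1   2   3   4   5   6   7   8   9  10  11  12
  0   T   F   F   F   F   F   F   F   F   F   F   F   F
  1   T   T   F   F   F   F   F   F   F   F   F   F   F
  2   T   T   F   F   T   T   F   F   F   F   F   F   F
  3   T   T   F   F   T   T   F   T   T   F   F   T   T
  4   T   T   F   F   T   T   F   T   T   T   F   T   T
  5   T   T   F   F   T   T   F   T   T   T   F   T   T
  6   T   T   F   F   T   T   T   T   T   T   T   T   T

9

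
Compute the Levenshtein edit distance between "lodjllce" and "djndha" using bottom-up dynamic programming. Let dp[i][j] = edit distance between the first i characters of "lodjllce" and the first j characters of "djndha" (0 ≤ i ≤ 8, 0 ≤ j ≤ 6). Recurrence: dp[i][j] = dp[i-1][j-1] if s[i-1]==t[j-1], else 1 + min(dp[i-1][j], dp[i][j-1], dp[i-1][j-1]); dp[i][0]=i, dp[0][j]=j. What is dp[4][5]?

4

   ''  d  j  n  d  h  a
''  0  1  2  3  4  5  6
 l  1  1  2  3  4  5  6
 o  2  2  2  3  4  5  6
 d  3  2  3  3  3  4  5
 j  4  3  2  3  4  4  5
 l  5  4  3  3  4  5  5
 l  6  5  4  4  4  5  6
 c  7  6  5  5  5  5  6
 e  8  7  6  6  6  6  6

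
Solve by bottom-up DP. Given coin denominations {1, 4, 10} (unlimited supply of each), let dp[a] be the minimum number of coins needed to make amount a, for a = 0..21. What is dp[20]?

2

 a  0  1  2  3  4  5  6  7  8  9 10 11 12 13 14 15 16 17 18 19 20 21
dp  0  1  2  3  1  2  3  4  2  3  1  2  3  4  2  3  4  5  3  4  2  3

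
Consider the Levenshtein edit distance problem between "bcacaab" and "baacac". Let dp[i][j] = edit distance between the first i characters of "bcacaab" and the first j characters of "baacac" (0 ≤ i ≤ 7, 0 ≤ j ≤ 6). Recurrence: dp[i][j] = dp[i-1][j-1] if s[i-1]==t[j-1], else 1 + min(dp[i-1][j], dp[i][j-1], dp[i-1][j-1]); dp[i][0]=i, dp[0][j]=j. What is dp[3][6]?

   ''  b  a  a  c  a  c
''  0  1  2  3  4  5  6
 b  1  0  1  2  3  4  5
 c  2  1  1  2  2  3  4
 a  3  2  1  1  2  2  3
 c  4  3  2  2  1  2  2
 a  5  4  3  2  2  1  2
 a  6  5  4  3  3  2  2
 b  7  6  5  4  4  3  3

3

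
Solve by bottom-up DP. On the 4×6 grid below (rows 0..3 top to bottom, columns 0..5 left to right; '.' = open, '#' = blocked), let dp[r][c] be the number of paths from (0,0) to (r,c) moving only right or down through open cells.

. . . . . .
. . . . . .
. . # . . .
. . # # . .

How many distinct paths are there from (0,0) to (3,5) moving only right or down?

r\c   0   1   2   3   4   5
  0   1   1   1   1   1   1
  1   1   2   3   4   5   6
  2   1   3   0   4   9  15
  3   1   4   0   0   9  24

24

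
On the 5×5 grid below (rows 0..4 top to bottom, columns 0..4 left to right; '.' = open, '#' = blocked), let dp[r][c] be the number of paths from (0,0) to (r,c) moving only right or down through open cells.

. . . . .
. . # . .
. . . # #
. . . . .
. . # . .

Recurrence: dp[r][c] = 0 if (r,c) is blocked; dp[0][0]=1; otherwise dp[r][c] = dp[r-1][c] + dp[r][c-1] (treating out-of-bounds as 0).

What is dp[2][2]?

3

r\c   0   1   2   3   4
  0   1   1   1   1   1
  1   1   2   0   1   2
  2   1   3   3   0   0
  3   1   4   7   7   7
  4   1   5   0   7  14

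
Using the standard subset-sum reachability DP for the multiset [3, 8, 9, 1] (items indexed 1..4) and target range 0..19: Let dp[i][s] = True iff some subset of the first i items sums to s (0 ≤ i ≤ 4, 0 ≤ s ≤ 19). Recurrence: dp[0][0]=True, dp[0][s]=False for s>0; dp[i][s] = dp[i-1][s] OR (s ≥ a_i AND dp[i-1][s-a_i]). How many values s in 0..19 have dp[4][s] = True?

12

i\s   0   1   2   3   4   5   6   7   8   9  10  11  12  13  14  15  16  17  18  19
  0   T   F   F   F   F   F   F   F   F   F   F   F   F   F   F   F   F   F   F   F
  1   T   F   F   T   F   F   F   F   F   F   F   F   F   F   F   F   F   F   F   F
  2   T   F   F   T   F   F   F   F   T   F   F   T   F   F   F   F   F   F   F   F
  3   T   F   F   T   F   F   F   F   T   T   F   T   T   F   F   F   F   T   F   F
  4   T   T   F   T   T   F   F   F   T   T   T   T   T   T   F   F   F   T   T   F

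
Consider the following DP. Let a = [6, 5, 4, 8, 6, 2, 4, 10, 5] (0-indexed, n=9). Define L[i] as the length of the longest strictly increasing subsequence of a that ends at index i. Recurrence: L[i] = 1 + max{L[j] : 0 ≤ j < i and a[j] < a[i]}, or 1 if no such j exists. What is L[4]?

2

   i    0    1    2    3    4    5    6    7    8
a[i]    6    5    4    8    6    2    4   10    5
L[i]    1    1    1    2    2    1    2    3    3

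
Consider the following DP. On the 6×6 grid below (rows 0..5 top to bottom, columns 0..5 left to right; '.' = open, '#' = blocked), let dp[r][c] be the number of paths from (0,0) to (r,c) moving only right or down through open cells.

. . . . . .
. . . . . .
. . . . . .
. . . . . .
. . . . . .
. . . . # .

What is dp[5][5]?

r\c   0   1   2   3   4   5
  0   1   1   1   1   1   1
  1   1   2   3   4   5   6
  2   1   3   6  10  15  21
  3   1   4  10  20  35  56
  4   1   5  15  35  70 126
  5   1   6  21  56   0 126

126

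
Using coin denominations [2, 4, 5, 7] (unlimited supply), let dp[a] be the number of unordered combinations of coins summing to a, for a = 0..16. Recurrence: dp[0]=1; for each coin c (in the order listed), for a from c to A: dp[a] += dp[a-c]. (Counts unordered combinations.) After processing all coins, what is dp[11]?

after  coin     0     1     2     3     4     5     6     7     8     9    10    11    12    13    14    15    16
          2     1     0     1     0     1     0     1     0     1     0     1     0     1     0     1     0     1
          4     1     0     1     0     2     0     2     0     3     0     3     0     4     0     4     0     5
          5     1     0     1     0     2     1     2     1     3     2     4     2     5     3     6     4     7
          7     1     0     1     0     2     1     2     2     3     3     4     4     6     5     8     7    10

4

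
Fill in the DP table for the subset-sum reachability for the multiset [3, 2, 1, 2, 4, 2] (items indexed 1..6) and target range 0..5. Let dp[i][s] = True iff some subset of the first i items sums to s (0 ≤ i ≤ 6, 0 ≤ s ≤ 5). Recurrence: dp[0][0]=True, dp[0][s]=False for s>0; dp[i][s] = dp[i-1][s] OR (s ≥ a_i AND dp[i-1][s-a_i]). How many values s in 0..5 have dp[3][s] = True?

6

i\s   0   1   2   3   4   5
  0   T   F   F   F   F   F
  1   T   F   F   T   F   F
  2   T   F   T   T   F   T
  3   T   T   T   T   T   T
  4   T   T   T   T   T   T
  5   T   T   T   T   T   T
  6   T   T   T   T   T   T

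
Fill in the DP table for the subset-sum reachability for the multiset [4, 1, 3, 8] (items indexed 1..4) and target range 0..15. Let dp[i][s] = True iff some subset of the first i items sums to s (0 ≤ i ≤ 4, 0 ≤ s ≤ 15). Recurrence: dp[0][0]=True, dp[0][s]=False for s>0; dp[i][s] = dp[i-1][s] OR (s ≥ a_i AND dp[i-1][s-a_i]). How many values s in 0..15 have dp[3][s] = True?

7

i\s   0   1   2   3   4   5   6   7   8   9  10  11  12  13  14  15
  0   T   F   F   F   F   F   F   F   F   F   F   F   F   F   F   F
  1   T   F   F   F   T   F   F   F   F   F   F   F   F   F   F   F
  2   T   T   F   F   T   T   F   F   F   F   F   F   F   F   F   F
  3   T   T   F   T   T   T   F   T   T   F   F   F   F   F   F   F
  4   T   T   F   T   T   T   F   T   T   T   F   T   T   T   F   T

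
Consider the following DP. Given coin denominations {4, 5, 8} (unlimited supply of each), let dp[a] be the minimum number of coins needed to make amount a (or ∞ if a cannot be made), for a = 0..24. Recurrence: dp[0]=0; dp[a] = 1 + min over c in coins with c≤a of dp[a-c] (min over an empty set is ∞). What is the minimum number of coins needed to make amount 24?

 a  0  1  2  3  4  5  6  7  8  9 10 11 12 13 14 15 16 17 18 19 20 21 22 23 24
dp  0  -  -  -  1  1  -  -  1  2  2  -  2  2  3  3  2  3  3  4  3  3  4  4  3
(- denotes ∞ / unreachable)

3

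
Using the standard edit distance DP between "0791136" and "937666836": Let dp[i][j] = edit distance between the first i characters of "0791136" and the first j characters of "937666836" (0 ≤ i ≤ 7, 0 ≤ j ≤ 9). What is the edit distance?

6

   ''  9  3  7  6  6  6  8  3  6
''  0  1  2  3  4  5  6  7  8  9
 0  1  1  2  3  4  5  6  7  8  9
 7  2  2  2  2  3  4  5  6  7  8
 9  3  2  3  3  3  4  5  6  7  8
 1  4  3  3  4  4  4  5  6  7  8
 1  5  4  4  4  5  5  5  6  7  8
 3  6  5  4  5  5  6  6  6  6  7
 6  7  6  5  5  5  5  6  7  7  6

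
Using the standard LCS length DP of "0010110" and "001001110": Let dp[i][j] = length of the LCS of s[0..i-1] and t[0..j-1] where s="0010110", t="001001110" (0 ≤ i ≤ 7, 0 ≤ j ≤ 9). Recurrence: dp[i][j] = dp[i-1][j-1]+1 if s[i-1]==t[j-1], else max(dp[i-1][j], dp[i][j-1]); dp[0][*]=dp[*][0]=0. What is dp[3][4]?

   ''  0  0  1  0  0  1  1  1  0
''  0  0  0  0  0  0  0  0  0  0
 0  0  1  1  1  1  1  1  1  1  1
 0  0  1  2  2  2  2  2  2  2  2
 1  0  1  2  3  3  3  3  3  3  3
 0  0  1  2  3  4  4  4  4  4  4
 1  0  1  2  3  4  4  5  5  5  5
 1  0  1  2  3  4  4  5  6  6  6
 0  0  1  2  3  4  5  5  6  6  7

3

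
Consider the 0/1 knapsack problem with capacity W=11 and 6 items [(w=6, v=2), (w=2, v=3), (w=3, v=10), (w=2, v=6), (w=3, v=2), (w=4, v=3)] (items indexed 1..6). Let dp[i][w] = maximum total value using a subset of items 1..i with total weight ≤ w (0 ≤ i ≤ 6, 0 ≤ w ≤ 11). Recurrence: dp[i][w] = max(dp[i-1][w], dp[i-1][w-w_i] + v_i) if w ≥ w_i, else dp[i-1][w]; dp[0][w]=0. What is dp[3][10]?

i\w   0   1   2   3   4   5   6   7   8   9  10  11
  0   0   0   0   0   0   0   0   0   0   0   0   0
  1   0   0   0   0   0   0   2   2   2   2   2   2
  2   0   0   3   3   3   3   3   3   5   5   5   5
  3   0   0   3  10  10  13  13  13  13  13  13  15
  4   0   0   6  10  10  16  16  19  19  19  19  19
  5   0   0   6  10  10  16  16  19  19  19  21  21
  6   0   0   6  10  10  16  16  19  19  19  21  22

13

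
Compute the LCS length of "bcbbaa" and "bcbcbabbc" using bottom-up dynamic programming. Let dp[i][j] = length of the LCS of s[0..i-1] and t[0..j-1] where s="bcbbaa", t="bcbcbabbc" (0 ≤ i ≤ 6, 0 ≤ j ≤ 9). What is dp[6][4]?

3

   ''  b  c  b  c  b  a  b  b  c
''  0  0  0  0  0  0  0  0  0  0
 b  0  1  1  1  1  1  1  1  1  1
 c  0  1  2  2  2  2  2  2  2  2
 b  0  1  2  3  3  3  3  3  3  3
 b  0  1  2  3  3  4  4  4  4  4
 a  0  1  2  3  3  4  5  5  5  5
 a  0  1  2  3  3  4  5  5  5  5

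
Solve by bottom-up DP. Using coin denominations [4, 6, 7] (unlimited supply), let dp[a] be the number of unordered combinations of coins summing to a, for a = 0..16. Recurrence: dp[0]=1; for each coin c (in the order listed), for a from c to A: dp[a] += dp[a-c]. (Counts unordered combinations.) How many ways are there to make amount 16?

2

after  coin     0     1     2     3     4     5     6     7     8     9    10    11    12    13    14    15    16
          4     1     0     0     0     1     0     0     0     1     0     0     0     1     0     0     0     1
          6     1     0     0     0     1     0     1     0     1     0     1     0     2     0     1     0     2
          7     1     0     0     0     1     0     1     1     1     0     1     1     2     1     2     1     2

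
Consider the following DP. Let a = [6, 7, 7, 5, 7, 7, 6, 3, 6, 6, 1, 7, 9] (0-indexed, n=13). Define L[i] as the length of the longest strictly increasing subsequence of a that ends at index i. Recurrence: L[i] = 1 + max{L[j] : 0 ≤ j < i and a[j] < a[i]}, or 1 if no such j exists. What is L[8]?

   i    0    1    2    3    4    5    6    7    8    9   10   11   12
a[i]    6    7    7    5    7    7    6    3    6    6    1    7    9
L[i]    1    2    2    1    2    2    2    1    2    2    1    3    4

2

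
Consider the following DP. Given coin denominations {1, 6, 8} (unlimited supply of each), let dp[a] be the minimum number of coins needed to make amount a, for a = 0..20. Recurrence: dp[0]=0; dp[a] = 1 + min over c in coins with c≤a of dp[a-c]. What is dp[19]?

4

 a  0  1  2  3  4  5  6  7  8  9 10 11 12 13 14 15 16 17 18 19 20
dp  0  1  2  3  4  5  1  2  1  2  3  4  2  3  2  3  2  3  3  4  3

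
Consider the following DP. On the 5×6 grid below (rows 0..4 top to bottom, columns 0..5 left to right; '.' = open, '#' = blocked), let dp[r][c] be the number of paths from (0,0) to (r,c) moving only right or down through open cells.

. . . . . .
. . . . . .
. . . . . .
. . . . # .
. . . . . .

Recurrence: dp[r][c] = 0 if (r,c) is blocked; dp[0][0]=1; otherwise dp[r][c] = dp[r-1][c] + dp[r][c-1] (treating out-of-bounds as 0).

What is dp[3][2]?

10

r\c   0   1   2   3   4   5
  0   1   1   1   1   1   1
  1   1   2   3   4   5   6
  2   1   3   6  10  15  21
  3   1   4  10  20   0  21
  4   1   5  15  35  35  56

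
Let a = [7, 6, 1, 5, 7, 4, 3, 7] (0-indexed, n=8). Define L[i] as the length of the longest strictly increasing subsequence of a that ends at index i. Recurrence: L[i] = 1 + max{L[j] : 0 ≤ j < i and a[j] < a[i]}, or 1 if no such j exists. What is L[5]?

   i    0    1    2    3    4    5    6    7
a[i]    7    6    1    5    7    4    3    7
L[i]    1    1    1    2    3    2    2    3

2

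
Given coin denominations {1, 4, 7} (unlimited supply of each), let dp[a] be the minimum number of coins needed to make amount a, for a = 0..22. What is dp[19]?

4

 a  0  1  2  3  4  5  6  7  8  9 10 11 12 13 14 15 16 17 18 19 20 21 22
dp  0  1  2  3  1  2  3  1  2  3  4  2  3  4  2  3  4  5  3  4  5  3  4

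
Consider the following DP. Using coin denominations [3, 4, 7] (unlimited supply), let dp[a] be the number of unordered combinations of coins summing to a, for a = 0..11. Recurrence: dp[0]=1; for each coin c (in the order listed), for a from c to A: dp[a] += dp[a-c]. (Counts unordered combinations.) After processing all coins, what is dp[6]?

after  coin     0     1     2     3     4     5     6     7     8     9    10    11
          3     1     0     0     1     0     0     1     0     0     1     0     0
          4     1     0     0     1     1     0     1     1     1     1     1     1
          7     1     0     0     1     1     0     1     2     1     1     2     2

1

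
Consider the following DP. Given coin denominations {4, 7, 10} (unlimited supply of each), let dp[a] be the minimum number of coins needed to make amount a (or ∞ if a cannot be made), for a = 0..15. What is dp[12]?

3

 a  0  1  2  3  4  5  6  7  8  9 10 11 12 13 14 15
dp  0  -  -  -  1  -  -  1  2  -  1  2  3  -  2  3
(- denotes ∞ / unreachable)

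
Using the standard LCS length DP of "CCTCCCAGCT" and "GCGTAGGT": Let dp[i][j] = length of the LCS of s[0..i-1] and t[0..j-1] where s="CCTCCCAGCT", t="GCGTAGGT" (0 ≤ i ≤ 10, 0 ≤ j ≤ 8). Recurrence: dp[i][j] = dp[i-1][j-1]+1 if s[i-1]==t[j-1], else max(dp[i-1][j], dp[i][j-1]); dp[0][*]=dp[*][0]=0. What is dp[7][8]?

3

   ''  G  C  G  T  A  G  G  T
''  0  0  0  0  0  0  0  0  0
 C  0  0  1  1  1  1  1  1  1
 C  0  0  1  1  1  1  1  1  1
 T  0  0  1  1  2  2  2  2  2
 C  0  0  1  1  2  2  2  2  2
 C  0  0  1  1  2  2  2  2  2
 C  0  0  1  1  2  2  2  2  2
 A  0  0  1  1  2  3  3  3  3
 G  0  1  1  2  2  3  4  4  4
 C  0  1  2  2  2  3  4  4  4
 T  0  1  2  2  3  3  4  4  5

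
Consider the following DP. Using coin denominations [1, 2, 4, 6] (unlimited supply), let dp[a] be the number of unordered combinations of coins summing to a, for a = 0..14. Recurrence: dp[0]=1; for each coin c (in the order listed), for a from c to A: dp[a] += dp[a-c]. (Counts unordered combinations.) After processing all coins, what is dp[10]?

16

after  coin     0     1     2     3     4     5     6     7     8     9    10    11    12    13    14
          1     1     1     1     1     1     1     1     1     1     1     1     1     1     1     1
          2     1     1     2     2     3     3     4     4     5     5     6     6     7     7     8
          4     1     1     2     2     4     4     6     6     9     9    12    12    16    16    20
          6     1     1     2     2     4     4     7     7    11    11    16    16    23    23    31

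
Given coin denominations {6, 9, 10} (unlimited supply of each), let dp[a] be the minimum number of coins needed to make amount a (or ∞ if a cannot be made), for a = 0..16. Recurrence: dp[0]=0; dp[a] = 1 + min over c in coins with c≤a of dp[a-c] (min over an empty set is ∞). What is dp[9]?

1

 a  0  1  2  3  4  5  6  7  8  9 10 11 12 13 14 15 16
dp  0  -  -  -  -  -  1  -  -  1  1  -  2  -  -  2  2
(- denotes ∞ / unreachable)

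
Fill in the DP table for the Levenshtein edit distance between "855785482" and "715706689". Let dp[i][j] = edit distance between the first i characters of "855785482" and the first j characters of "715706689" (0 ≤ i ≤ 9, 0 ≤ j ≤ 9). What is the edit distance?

6

   ''  7  1  5  7  0  6  6  8  9
''  0  1  2  3  4  5  6  7  8  9
 8  1  1  2  3  4  5  6  7  7  8
 5  2  2  2  2  3  4  5  6  7  8
 5  3  3  3  2  3  4  5  6  7  8
 7  4  3  4  3  2  3  4  5  6  7
 8  5  4  4  4  3  3  4  5  5  6
 5  6  5  5  4  4  4  4  5  6  6
 4  7  6  6  5  5  5  5  5  6  7
 8  8  7  7  6  6  6  6  6  5  6
 2  9  8  8  7  7  7  7  7  6  6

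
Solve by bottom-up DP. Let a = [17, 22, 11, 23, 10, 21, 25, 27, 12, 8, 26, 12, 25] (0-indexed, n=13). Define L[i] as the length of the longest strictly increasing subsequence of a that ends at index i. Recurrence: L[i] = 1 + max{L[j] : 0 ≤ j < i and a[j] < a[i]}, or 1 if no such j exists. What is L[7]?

   i    0    1    2    3    4    5    6    7    8    9   10   11   12
a[i]   17   22   11   23   10   21   25   27   12    8   26   12   25
L[i]    1    2    1    3    1    2    4    5    2    1    5    2    4

5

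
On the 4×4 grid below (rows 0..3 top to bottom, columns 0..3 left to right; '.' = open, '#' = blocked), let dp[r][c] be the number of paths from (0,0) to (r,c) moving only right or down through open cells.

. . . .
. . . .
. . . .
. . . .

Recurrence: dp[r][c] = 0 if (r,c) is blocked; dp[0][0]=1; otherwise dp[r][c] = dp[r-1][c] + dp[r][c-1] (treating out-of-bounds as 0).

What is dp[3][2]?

10

r\c   0   1   2   3
  0   1   1   1   1
  1   1   2   3   4
  2   1   3   6  10
  3   1   4  10  20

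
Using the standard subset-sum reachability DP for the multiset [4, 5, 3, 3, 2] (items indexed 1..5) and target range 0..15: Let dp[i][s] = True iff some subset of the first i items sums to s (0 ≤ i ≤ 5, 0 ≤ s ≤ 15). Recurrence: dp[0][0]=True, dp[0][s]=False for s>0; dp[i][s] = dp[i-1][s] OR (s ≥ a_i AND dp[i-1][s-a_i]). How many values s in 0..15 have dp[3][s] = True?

i\s   0   1   2   3   4   5   6   7   8   9  10  11  12  13  14  15
  0   T   F   F   F   F   F   F   F   F   F   F   F   F   F   F   F
  1   T   F   F   F   T   F   F   F   F   F   F   F   F   F   F   F
  2   T   F   F   F   T   T   F   F   F   T   F   F   F   F   F   F
  3   T   F   F   T   T   T   F   T   T   T   F   F   T   F   F   F
  4   T   F   F   T   T   T   T   T   T   T   T   T   T   F   F   T
  5   T   F   T   T   T   T   T   T   T   T   T   T   T   T   T   T

8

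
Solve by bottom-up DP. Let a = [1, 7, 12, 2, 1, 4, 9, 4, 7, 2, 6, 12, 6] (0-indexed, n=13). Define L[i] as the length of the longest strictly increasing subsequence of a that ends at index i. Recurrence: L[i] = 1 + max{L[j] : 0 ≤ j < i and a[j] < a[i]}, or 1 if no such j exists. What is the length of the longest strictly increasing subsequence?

5

   i    0    1    2    3    4    5    6    7    8    9   10   11   12
a[i]    1    7   12    2    1    4    9    4    7    2    6   12    6
L[i]    1    2    3    2    1    3    4    3    4    2    4    5    4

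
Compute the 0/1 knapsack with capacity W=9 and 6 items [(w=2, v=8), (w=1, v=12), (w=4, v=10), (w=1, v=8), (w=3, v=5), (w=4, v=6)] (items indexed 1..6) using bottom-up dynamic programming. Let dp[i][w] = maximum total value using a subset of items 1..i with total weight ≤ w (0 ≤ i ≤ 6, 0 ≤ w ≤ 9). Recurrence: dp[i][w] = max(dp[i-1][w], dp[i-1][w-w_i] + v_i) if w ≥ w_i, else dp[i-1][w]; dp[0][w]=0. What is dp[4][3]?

20

i\w   0   1   2   3   4   5   6   7   8   9
  0   0   0   0   0   0   0   0   0   0   0
  1   0   0   8   8   8   8   8   8   8   8
  2   0  12  12  20  20  20  20  20  20  20
  3   0  12  12  20  20  22  22  30  30  30
  4   0  12  20  20  28  28  30  30  38  38
  5   0  12  20  20  28  28  30  33  38  38
  6   0  12  20  20  28  28  30  33  38  38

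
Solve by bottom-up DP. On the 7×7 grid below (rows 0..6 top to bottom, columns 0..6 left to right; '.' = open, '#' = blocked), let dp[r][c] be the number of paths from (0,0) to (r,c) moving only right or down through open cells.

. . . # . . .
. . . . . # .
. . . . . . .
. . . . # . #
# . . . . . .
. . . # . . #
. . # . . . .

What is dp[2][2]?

r\c   0   1   2   3   4   5   6
  0   1   1   1   0   0   0   0
  1   1   2   3   3   3   0   0
  2   1   3   6   9  12  12  12
  3   1   4  10  19   0  12   0
  4   0   4  14  33  33  45  45
  5   0   4  18   0  33  78   0
  6   0   4   0   0  33 111 111

6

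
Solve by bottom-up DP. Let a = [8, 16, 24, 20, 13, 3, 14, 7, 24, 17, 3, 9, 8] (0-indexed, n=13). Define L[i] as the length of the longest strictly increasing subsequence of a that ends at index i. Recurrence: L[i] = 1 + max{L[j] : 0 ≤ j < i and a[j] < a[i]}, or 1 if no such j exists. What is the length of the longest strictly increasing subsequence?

   i    0    1    2    3    4    5    6    7    8    9   10   11   12
a[i]    8   16   24   20   13    3   14    7   24   17    3    9    8
L[i]    1    2    3    3    2    1    3    2    4    4    1    3    3

4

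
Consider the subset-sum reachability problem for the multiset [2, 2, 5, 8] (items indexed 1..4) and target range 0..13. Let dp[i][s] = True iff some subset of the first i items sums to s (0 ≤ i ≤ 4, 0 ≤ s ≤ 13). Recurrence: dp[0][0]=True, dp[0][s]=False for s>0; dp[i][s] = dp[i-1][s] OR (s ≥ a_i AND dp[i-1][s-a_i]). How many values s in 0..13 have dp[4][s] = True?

i\s   0   1   2   3   4   5   6   7   8   9  10  11  12  13
  0   T   F   F   F   F   F   F   F   F   F   F   F   F   F
  1   T   F   T   F   F   F   F   F   F   F   F   F   F   F
  2   T   F   T   F   T   F   F   F   F   F   F   F   F   F
  3   T   F   T   F   T   T   F   T   F   T   F   F   F   F
  4   T   F   T   F   T   T   F   T   T   T   T   F   T   T

10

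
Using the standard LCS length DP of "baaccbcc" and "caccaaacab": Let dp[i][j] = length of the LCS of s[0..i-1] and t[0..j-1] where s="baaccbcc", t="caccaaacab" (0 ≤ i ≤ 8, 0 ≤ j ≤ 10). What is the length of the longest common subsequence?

4

   ''  c  a  c  c  a  a  a  c  a  b
''  0  0  0  0  0  0  0  0  0  0  0
 b  0  0  0  0  0  0  0  0  0  0  1
 a  0  0  1  1  1  1  1  1  1  1  1
 a  0  0  1  1  1  2  2  2  2  2  2
 c  0  1  1  2  2  2  2  2  3  3  3
 c  0  1  1  2  3  3  3  3  3  3  3
 b  0  1  1  2  3  3  3  3  3  3  4
 c  0  1  1  2  3  3  3  3  4  4  4
 c  0  1  1  2  3  3  3  3  4  4  4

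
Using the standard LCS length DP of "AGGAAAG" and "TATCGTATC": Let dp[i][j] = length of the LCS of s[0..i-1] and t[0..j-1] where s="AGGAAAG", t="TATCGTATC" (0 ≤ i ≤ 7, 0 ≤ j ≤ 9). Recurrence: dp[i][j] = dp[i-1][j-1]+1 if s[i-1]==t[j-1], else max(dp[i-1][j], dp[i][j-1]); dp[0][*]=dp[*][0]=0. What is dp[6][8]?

   ''  T  A  T  C  G  T  A  T  C
''  0  0  0  0  0  0  0  0  0  0
 A  0  0  1  1  1  1  1  1  1  1
 G  0  0  1  1  1  2  2  2  2  2
 G  0  0  1  1  1  2  2  2  2  2
 A  0  0  1  1  1  2  2  3  3  3
 A  0  0  1  1  1  2  2  3  3  3
 A  0  0  1  1  1  2  2  3  3  3
 G  0  0  1  1  1  2  2  3  3  3

3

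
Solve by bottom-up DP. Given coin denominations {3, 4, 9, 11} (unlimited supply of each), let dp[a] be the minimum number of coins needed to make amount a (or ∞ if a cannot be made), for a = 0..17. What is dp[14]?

2

 a  0  1  2  3  4  5  6  7  8  9 10 11 12 13 14 15 16 17
dp  0  -  -  1  1  -  2  2  2  1  3  1  2  2  2  2  3  3
(- denotes ∞ / unreachable)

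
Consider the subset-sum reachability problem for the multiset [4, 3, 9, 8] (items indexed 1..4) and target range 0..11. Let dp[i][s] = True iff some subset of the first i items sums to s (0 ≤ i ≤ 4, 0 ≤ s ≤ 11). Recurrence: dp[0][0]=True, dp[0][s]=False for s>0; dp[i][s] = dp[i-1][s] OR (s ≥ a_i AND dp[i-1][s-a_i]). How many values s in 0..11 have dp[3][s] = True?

i\s   0   1   2   3   4   5   6   7   8   9  10  11
  0   T   F   F   F   F   F   F   F   F   F   F   F
  1   T   F   F   F   T   F   F   F   F   F   F   F
  2   T   F   F   T   T   F   F   T   F   F   F   F
  3   T   F   F   T   T   F   F   T   F   T   F   F
  4   T   F   F   T   T   F   F   T   T   T   F   T

5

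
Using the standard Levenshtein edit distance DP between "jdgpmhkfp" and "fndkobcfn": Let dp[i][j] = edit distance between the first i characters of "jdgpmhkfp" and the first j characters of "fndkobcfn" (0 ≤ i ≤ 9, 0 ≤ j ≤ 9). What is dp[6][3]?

6

   ''  f  n  d  k  o  b  c  f  n
''  0  1  2  3  4  5  6  7  8  9
 j  1  1  2  3  4  5  6  7  8  9
 d  2  2  2  2  3  4  5  6  7  8
 g  3  3  3  3  3  4  5  6  7  8
 p  4  4  4  4  4  4  5  6  7  8
 m  5  5  5  5  5  5  5  6  7  8
 h  6  6  6  6  6  6  6  6  7  8
 k  7  7  7  7  6  7  7  7  7  8
 f  8  7  8  8  7  7  8  8  7  8
 p  9  8  8  9  8  8  8  9  8  8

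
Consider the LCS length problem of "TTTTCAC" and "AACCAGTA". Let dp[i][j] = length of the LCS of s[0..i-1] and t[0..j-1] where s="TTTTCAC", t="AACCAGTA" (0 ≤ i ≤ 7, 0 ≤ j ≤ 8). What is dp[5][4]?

1

   ''  A  A  C  C  A  G  T  A
''  0  0  0  0  0  0  0  0  0
 T  0  0  0  0  0  0  0  1  1
 T  0  0  0  0  0  0  0  1  1
 T  0  0  0  0  0  0  0  1  1
 T  0  0  0  0  0  0  0  1  1
 C  0  0  0  1  1  1  1  1  1
 A  0  1  1  1  1  2  2  2  2
 C  0  1  1  2  2  2  2  2  2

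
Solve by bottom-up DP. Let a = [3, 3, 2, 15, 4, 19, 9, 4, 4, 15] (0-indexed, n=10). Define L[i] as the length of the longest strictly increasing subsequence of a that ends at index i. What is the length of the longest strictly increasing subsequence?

4

   i    0    1    2    3    4    5    6    7    8    9
a[i]    3    3    2   15    4   19    9    4    4   15
L[i]    1    1    1    2    2    3    3    2    2    4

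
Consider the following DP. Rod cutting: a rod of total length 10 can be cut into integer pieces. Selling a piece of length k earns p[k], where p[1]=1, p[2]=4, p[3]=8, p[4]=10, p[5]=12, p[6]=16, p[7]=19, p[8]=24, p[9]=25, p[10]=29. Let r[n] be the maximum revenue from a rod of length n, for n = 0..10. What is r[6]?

16

   n    0    1    2    3    4    5    6    7    8    9   10
r[n]    0    1    4    8   10   12   16   19   24   25   29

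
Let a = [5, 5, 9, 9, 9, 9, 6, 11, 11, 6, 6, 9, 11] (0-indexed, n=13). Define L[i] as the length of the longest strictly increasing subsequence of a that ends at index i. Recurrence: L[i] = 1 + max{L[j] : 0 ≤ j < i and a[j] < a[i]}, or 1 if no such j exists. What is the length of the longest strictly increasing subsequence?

   i    0    1    2    3    4    5    6    7    8    9   10   11   12
a[i]    5    5    9    9    9    9    6   11   11    6    6    9   11
L[i]    1    1    2    2    2    2    2    3    3    2    2    3    4

4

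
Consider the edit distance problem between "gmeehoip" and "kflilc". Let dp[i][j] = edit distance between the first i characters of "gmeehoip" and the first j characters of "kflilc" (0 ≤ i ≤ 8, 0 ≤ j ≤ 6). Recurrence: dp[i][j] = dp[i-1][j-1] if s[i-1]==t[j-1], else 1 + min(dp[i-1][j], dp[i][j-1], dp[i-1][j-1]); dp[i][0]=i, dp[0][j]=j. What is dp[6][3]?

   ''  k  f  l  i  l  c
''  0  1  2  3  4  5  6
 g  1  1  2  3  4  5  6
 m  2  2  2  3  4  5  6
 e  3  3  3  3  4  5  6
 e  4  4  4  4  4  5  6
 h  5  5  5  5  5  5  6
 o  6  6  6  6  6  6  6
 i  7  7  7  7  6  7  7
 p  8  8  8  8  7  7  8

6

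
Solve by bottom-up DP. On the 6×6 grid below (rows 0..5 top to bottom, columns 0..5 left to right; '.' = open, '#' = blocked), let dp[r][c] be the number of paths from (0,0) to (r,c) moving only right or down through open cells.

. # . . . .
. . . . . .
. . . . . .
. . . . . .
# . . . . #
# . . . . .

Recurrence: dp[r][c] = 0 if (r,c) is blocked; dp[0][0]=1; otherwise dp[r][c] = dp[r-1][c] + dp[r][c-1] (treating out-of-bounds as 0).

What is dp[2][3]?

r\c   0   1   2   3   4   5
  0   1   0   0   0   0   0
  1   1   1   1   1   1   1
  2   1   2   3   4   5   6
  3   1   3   6  10  15  21
  4   0   3   9  19  34   0
  5   0   3  12  31  65  65

4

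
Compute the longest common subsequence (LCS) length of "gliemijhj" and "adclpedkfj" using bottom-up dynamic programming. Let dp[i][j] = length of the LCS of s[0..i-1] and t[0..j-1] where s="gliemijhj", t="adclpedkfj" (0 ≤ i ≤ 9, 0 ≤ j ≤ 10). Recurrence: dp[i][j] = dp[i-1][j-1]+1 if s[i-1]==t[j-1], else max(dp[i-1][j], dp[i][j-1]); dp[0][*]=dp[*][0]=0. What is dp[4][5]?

1

   ''  a  d  c  l  p  e  d  k  f  j
''  0  0  0  0  0  0  0  0  0  0  0
 g  0  0  0  0  0  0  0  0  0  0  0
 l  0  0  0  0  1  1  1  1  1  1  1
 i  0  0  0  0  1  1  1  1  1  1  1
 e  0  0  0  0  1  1  2  2  2  2  2
 m  0  0  0  0  1  1  2  2  2  2  2
 i  0  0  0  0  1  1  2  2  2  2  2
 j  0  0  0  0  1  1  2  2  2  2  3
 h  0  0  0  0  1  1  2  2  2  2  3
 j  0  0  0  0  1  1  2  2  2  2  3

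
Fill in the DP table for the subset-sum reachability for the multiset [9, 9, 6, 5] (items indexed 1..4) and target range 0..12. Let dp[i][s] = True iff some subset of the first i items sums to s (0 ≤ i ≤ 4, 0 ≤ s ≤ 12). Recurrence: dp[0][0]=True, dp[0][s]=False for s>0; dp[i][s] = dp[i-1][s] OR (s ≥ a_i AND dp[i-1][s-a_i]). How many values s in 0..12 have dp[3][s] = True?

3

i\s   0   1   2   3   4   5   6   7   8   9  10  11  12
  0   T   F   F   F   F   F   F   F   F   F   F   F   F
  1   T   F   F   F   F   F   F   F   F   T   F   F   F
  2   T   F   F   F   F   F   F   F   F   T   F   F   F
  3   T   F   F   F   F   F   T   F   F   T   F   F   F
  4   T   F   F   F   F   T   T   F   F   T   F   T   F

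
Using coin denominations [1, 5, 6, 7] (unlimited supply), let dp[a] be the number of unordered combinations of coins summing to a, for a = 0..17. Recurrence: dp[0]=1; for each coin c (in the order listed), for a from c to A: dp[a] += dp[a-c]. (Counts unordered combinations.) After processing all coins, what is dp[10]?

5

after  coin     0     1     2     3     4     5     6     7     8     9    10    11    12    13    14    15    16    17
          1     1     1     1     1     1     1     1     1     1     1     1     1     1     1     1     1     1     1
          5     1     1     1     1     1     2     2     2     2     2     3     3     3     3     3     4     4     4
          6     1     1     1     1     1     2     3     3     3     3     4     5     6     6     6     7     8     9
          7     1     1     1     1     1     2     3     4     4     4     5     6     8     9    10    11    12    14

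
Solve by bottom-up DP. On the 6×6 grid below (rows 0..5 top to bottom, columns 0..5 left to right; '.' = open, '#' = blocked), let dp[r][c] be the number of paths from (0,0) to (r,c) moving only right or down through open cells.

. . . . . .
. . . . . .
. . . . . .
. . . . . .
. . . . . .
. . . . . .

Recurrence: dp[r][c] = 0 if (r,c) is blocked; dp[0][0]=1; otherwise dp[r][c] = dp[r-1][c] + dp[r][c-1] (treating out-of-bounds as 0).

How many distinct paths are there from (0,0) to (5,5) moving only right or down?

r\c   0   1   2   3   4   5
  0   1   1   1   1   1   1
  1   1   2   3   4   5   6
  2   1   3   6  10  15  21
  3   1   4  10  20  35  56
  4   1   5  15  35  70 126
  5   1   6  21  56 126 252

252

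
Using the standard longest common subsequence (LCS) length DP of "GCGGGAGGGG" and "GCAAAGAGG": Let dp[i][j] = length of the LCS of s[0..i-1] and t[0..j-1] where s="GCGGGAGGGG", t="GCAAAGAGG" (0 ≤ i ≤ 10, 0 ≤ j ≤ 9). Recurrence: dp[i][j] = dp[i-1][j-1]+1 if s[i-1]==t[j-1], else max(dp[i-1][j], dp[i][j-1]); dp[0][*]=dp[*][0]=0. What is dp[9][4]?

   ''  G  C  A  A  A  G  A  G  G
''  0  0  0  0  0  0  0  0  0  0
 G  0  1  1  1  1  1  1  1  1  1
 C  0  1  2  2  2  2  2  2  2  2
 G  0  1  2  2  2  2  3  3  3  3
 G  0  1  2  2  2  2  3  3  4  4
 G  0  1  2  2  2  2  3  3  4  5
 A  0  1  2  3  3  3  3  4  4  5
 G  0  1  2  3  3  3  4  4  5  5
 G  0  1  2  3  3  3  4  4  5  6
 G  0  1  2  3  3  3  4  4  5  6
 G  0  1  2  3  3  3  4  4  5  6

3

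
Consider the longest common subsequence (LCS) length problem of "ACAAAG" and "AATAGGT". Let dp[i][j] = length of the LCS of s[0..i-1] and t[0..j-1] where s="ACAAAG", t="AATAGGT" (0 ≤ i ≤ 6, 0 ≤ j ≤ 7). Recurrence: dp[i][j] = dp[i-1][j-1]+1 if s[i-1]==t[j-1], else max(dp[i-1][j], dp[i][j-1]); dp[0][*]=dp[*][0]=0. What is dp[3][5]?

   ''  A  A  T  A  G  G  T
''  0  0  0  0  0  0  0  0
 A  0  1  1  1  1  1  1  1
 C  0  1  1  1  1  1  1  1
 A  0  1  2  2  2  2  2  2
 A  0  1  2  2  3  3  3  3
 A  0  1  2  2  3  3  3  3
 G  0  1  2  2  3  4  4  4

2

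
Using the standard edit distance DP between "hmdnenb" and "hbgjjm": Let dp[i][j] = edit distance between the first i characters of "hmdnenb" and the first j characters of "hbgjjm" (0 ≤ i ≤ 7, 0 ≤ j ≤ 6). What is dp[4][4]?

3

   ''  h  b  g  j  j  m
''  0  1  2  3  4  5  6
 h  1  0  1  2  3  4  5
 m  2  1  1  2  3  4  4
 d  3  2  2  2  3  4  5
 n  4  3  3  3  3  4  5
 e  5  4  4  4  4  4  5
 n  6  5  5  5  5  5  5
 b  7  6  5  6  6  6  6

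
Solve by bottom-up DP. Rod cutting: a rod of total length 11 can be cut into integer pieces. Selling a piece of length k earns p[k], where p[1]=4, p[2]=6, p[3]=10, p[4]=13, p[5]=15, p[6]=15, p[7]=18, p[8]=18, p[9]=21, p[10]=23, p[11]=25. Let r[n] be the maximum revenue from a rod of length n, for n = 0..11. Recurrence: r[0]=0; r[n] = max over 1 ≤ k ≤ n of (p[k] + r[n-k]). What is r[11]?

44

   n    0    1    2    3    4    5    6    7    8    9   10   11
r[n]    0    4    8   12   16   20   24   28   32   36   40   44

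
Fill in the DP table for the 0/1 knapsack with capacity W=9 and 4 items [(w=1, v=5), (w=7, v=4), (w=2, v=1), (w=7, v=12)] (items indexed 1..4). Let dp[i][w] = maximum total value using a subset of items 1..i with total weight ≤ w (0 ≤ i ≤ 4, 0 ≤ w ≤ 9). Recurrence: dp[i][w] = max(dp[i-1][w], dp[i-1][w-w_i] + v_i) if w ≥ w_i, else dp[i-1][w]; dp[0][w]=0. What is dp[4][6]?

6

i\w   0   1   2   3   4   5   6   7   8   9
  0   0   0   0   0   0   0   0   0   0   0
  1   0   5   5   5   5   5   5   5   5   5
  2   0   5   5   5   5   5   5   5   9   9
  3   0   5   5   6   6   6   6   6   9   9
  4   0   5   5   6   6   6   6  12  17  17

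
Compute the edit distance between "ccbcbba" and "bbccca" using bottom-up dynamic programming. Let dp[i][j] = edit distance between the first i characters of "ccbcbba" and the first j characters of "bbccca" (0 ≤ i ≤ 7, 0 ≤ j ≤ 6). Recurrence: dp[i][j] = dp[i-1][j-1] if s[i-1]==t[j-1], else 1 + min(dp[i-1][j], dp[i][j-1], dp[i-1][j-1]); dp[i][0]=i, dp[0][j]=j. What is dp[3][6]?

4

   ''  b  b  c  c  c  a
''  0  1  2  3  4  5  6
 c  1  1  2  2  3  4  5
 c  2  2  2  2  2  3  4
 b  3  2  2  3  3  3  4
 c  4  3  3  2  3  3  4
 b  5  4  3  3  3  4  4
 b  6  5  4  4  4  4  5
 a  7  6  5  5  5  5  4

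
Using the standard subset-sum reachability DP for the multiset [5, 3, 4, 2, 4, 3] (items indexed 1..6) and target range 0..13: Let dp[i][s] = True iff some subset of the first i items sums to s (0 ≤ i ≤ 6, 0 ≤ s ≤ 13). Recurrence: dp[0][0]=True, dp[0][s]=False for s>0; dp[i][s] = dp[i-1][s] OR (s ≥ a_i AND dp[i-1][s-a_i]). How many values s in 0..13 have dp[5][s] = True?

i\s   0   1   2   3   4   5   6   7   8   9  10  11  12  13
  0   T   F   F   F   F   F   F   F   F   F   F   F   F   F
  1   T   F   F   F   F   T   F   F   F   F   F   F   F   F
  2   T   F   F   T   F   T   F   F   T   F   F   F   F   F
  3   T   F   F   T   T   T   F   T   T   T   F   F   T   F
  4   T   F   T   T   T   T   T   T   T   T   T   T   T   F
  5   T   F   T   T   T   T   T   T   T   T   T   T   T   T
  6   T   F   T   T   T   T   T   T   T   T   T   T   T   T

13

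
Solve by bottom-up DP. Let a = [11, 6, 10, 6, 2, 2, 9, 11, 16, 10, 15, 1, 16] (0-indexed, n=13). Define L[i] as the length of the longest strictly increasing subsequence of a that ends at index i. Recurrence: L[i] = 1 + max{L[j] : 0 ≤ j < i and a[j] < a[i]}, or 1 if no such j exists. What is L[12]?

5

   i    0    1    2    3    4    5    6    7    8    9   10   11   12
a[i]   11    6   10    6    2    2    9   11   16   10   15    1   16
L[i]    1    1    2    1    1    1    2    3    4    3    4    1    5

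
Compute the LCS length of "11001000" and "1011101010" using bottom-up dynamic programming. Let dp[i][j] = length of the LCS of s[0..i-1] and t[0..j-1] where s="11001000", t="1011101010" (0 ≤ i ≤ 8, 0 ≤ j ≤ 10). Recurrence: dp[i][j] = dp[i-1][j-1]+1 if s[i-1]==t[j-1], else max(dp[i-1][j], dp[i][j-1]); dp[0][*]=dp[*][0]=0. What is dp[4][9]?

4

   ''  1  0  1  1  1  0  1  0  1  0
''  0  0  0  0  0  0  0  0  0  0  0
 1  0  1  1  1  1  1  1  1  1  1  1
 1  0  1  1  2  2  2  2  2  2  2  2
 0  0  1  2  2  2  2  3  3  3  3  3
 0  0  1  2  2  2  2  3  3  4  4  4
 1  0  1  2  3  3  3  3  4  4  5  5
 0  0  1  2  3  3  3  4  4  5  5  6
 0  0  1  2  3  3  3  4  4  5  5  6
 0  0  1  2  3  3  3  4  4  5  5  6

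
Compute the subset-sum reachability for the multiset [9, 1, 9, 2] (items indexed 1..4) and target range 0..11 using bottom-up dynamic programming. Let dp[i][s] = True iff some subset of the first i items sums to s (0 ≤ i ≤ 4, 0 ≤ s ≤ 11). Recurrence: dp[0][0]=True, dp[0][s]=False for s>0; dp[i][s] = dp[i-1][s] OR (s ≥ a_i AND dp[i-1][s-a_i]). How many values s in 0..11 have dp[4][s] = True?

i\s   0   1   2   3   4   5   6   7   8   9  10  11
  0   T   F   F   F   F   F   F   F   F   F   F   F
  1   T   F   F   F   F   F   F   F   F   T   F   F
  2   T   T   F   F   F   F   F   F   F   T   T   F
  3   T   T   F   F   F   F   F   F   F   T   T   F
  4   T   T   T   T   F   F   F   F   F   T   T   T

7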